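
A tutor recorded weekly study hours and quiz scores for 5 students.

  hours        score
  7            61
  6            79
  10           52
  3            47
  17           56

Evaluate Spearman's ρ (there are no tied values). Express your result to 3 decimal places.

0.100

Rank hours: 3, 2, 4, 1, 5
Rank score: 4, 5, 2, 1, 3
d = rank(hours) − rank(score): -1, -3, 2, 0, 2; Σd² = 18
ρ = 1 − 6Σd² / [n(n²−1)] = 1 − 6×18 / (5×24) = 1 − 108/120 ≈ 0.100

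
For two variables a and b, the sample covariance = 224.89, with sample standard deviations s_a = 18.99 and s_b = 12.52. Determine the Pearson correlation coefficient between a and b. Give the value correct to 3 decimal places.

0.946

r = Cov(a,b) / (s_a · s_b) = 224.89 / (18.99 × 12.52)
  = 224.89 / 237.7548 ≈ 0.946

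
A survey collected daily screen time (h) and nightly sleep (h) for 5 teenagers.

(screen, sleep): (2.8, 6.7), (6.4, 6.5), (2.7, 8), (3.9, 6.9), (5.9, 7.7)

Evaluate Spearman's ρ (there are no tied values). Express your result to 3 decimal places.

Rank screen: 2, 5, 1, 3, 4
Rank sleep: 2, 1, 5, 3, 4
d = rank(screen) − rank(sleep): 0, 4, -4, 0, 0; Σd² = 32
ρ = 1 − 6Σd² / [n(n²−1)] = 1 − 6×32 / (5×24) = 1 − 192/120 ≈ -0.600

-0.600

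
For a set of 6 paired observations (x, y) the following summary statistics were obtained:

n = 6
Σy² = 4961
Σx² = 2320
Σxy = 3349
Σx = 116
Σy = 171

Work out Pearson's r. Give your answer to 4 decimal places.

r = (nΣxy − ΣxΣy) / √[(nΣx² − (Σx)²)(nΣy² − (Σy)²)]
Numerator: 6×3349 − 116×171 = 258
Denominator: √[(13920 − 13456)(29766 − 29241)] = √[464 × 525] = 493.5585
r = 258 / 493.5585 ≈ 0.5227

0.5227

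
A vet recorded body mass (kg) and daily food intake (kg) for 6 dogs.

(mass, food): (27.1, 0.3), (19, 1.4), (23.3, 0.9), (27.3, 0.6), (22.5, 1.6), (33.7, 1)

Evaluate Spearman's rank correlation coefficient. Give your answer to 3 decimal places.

Rank mass: 4, 1, 3, 5, 2, 6
Rank food: 1, 5, 3, 2, 6, 4
d = rank(mass) − rank(food): 3, -4, 0, 3, -4, 2; Σd² = 54
ρ = 1 − 6Σd² / [n(n²−1)] = 1 − 6×54 / (6×35) = 1 − 324/210 ≈ -0.543

-0.543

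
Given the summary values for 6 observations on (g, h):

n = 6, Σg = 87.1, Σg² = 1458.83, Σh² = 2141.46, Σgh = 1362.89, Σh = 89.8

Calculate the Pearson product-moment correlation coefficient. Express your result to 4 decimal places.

r = (nΣgh − ΣgΣh) / √[(nΣg² − (Σg)²)(nΣh² − (Σh)²)]
Numerator: 6×1362.89 − 87.1×89.8 = 355.76
Denominator: √[(8752.98 − 7586.41)(12848.76 − 8064.04)] = √[1166.57 × 4784.72] = 2362.5645
r = 355.76 / 2362.5645 ≈ 0.1506

0.1506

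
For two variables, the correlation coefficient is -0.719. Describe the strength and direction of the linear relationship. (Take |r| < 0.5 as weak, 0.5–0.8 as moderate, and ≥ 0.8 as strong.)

r = -0.719 < 0 so the relationship is negative.
|r| = 0.719, which falls in the moderate range.

moderate negative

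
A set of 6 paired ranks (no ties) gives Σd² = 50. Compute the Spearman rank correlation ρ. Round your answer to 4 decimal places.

ρ = 1 − 6Σd² / [n(n²−1)] = 1 − 6×50 / (6×35)
  = 1 − 300/210 = 1 − 1.42857 ≈ -0.4286

-0.4286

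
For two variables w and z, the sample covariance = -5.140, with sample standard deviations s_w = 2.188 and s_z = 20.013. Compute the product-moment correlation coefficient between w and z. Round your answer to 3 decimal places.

r = Cov(w,z) / (s_w · s_z) = -5.140 / (2.188 × 20.013)
  = -5.140 / 43.7884 ≈ -0.117

-0.117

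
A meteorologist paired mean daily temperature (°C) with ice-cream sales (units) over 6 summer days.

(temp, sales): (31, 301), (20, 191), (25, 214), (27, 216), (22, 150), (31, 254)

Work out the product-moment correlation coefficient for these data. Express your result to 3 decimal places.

n = 6, Σx = 156, Σy = 1326, Σx² = 4160, Σy² = 306550, Σxy = 35507
nΣxy − ΣxΣy = 213042 − 206856 = 6186
nΣx² − (Σx)² = 24960 − 24336 = 624; nΣy² − (Σy)² = 1839300 − 1758276 = 81024
r = 6186 / √(624 × 81024) = 6186 / 7110.4835 ≈ 0.870

0.870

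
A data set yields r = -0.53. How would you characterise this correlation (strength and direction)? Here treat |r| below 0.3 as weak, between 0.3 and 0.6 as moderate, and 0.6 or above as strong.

moderate negative

r = -0.53 < 0 so the relationship is negative.
|r| = 0.53, which falls in the moderate range.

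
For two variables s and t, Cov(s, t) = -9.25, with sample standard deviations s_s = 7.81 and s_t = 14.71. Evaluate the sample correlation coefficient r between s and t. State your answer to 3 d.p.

-0.081

r = Cov(s,t) / (s_s · s_t) = -9.25 / (7.81 × 14.71)
  = -9.25 / 114.8851 ≈ -0.081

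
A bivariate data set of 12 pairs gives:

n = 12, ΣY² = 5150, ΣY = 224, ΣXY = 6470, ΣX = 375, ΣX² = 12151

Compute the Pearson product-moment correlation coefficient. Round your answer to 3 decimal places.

r = (nΣXY − ΣXΣY) / √[(nΣX² − (ΣX)²)(nΣY² − (ΣY)²)]
Numerator: 12×6470 − 375×224 = -6360
Denominator: √[(145812 − 140625)(61800 − 50176)] = √[5187 × 11624] = 7764.9010
r = -6360 / 7764.9010 ≈ -0.819

-0.819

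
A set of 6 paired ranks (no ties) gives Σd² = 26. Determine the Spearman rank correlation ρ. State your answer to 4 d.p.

ρ = 1 − 6Σd² / [n(n²−1)] = 1 − 6×26 / (6×35)
  = 1 − 156/210 = 1 − 0.74286 ≈ 0.2571

0.2571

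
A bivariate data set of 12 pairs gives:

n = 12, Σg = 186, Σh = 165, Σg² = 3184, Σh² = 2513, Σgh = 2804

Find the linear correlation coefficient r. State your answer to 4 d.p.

0.9091

r = (nΣgh − ΣgΣh) / √[(nΣg² − (Σg)²)(nΣh² − (Σh)²)]
Numerator: 12×2804 − 186×165 = 2958
Denominator: √[(38208 − 34596)(30156 − 27225)] = √[3612 × 2931] = 3253.7320
r = 2958 / 3253.7320 ≈ 0.9091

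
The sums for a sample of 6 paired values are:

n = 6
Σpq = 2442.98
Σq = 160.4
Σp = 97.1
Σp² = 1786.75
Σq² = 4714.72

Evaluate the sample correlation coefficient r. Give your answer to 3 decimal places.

r = (nΣpq − ΣpΣq) / √[(nΣp² − (Σp)²)(nΣq² − (Σq)²)]
Numerator: 6×2442.98 − 97.1×160.4 = -916.96
Denominator: √[(10720.5 − 9428.41)(28288.32 − 25728.16)] = √[1292.09 × 2560.16] = 1818.7790
r = -916.96 / 1818.7790 ≈ -0.504

-0.504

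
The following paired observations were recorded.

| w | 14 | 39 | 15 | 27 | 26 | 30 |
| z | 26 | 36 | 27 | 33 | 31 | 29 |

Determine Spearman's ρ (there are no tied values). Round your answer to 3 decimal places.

Rank w: 1, 6, 2, 4, 3, 5
Rank z: 1, 6, 2, 5, 4, 3
d = rank(w) − rank(z): 0, 0, 0, -1, -1, 2; Σd² = 6
ρ = 1 − 6Σd² / [n(n²−1)] = 1 − 6×6 / (6×35) = 1 − 36/210 ≈ 0.829

0.829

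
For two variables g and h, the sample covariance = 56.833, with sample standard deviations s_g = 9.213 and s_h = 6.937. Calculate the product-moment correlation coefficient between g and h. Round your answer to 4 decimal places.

r = Cov(g,h) / (s_g · s_h) = 56.833 / (9.213 × 6.937)
  = 56.833 / 63.9106 ≈ 0.8893

0.8893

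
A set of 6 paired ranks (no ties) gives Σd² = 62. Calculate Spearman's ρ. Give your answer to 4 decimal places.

ρ = 1 − 6Σd² / [n(n²−1)] = 1 − 6×62 / (6×35)
  = 1 − 372/210 = 1 − 1.77143 ≈ -0.7714

-0.7714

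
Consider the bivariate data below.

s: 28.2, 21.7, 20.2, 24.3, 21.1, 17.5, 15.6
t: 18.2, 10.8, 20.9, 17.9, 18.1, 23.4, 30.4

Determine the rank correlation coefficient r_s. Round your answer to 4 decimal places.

Rank s: 7, 5, 3, 6, 4, 2, 1
Rank t: 4, 1, 5, 2, 3, 6, 7
d = rank(s) − rank(t): 3, 4, -2, 4, 1, -4, -6; Σd² = 98
ρ = 1 − 6Σd² / [n(n²−1)] = 1 − 6×98 / (7×48) = 1 − 588/336 ≈ -0.7500

-0.7500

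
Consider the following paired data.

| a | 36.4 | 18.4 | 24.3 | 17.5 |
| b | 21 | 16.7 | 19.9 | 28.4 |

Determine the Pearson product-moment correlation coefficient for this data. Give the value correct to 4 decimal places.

-0.1907

n = 4, Σa = 96.6, Σb = 86, Σa² = 2560.26, Σb² = 1922.46, Σab = 2052.25
nΣab − ΣaΣb = 8209 − 8307.6 = -98.6
nΣa² − (Σa)² = 10241.04 − 9331.56 = 909.48; nΣb² − (Σb)² = 7689.84 − 7396 = 293.84
r = -98.6 / √(909.48 × 293.84) = -98.6 / 516.9542 ≈ -0.1907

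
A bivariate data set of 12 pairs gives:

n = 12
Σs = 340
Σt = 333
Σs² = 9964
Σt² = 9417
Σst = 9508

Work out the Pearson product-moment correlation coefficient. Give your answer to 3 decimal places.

0.302

r = (nΣst − ΣsΣt) / √[(nΣs² − (Σs)²)(nΣt² − (Σt)²)]
Numerator: 12×9508 − 340×333 = 876
Denominator: √[(119568 − 115600)(113004 − 110889)] = √[3968 × 2115] = 2896.9501
r = 876 / 2896.9501 ≈ 0.302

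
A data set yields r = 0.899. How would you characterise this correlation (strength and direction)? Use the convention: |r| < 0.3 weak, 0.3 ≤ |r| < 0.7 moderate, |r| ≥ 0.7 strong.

strong positive

r = 0.899 > 0 so the relationship is positive.
|r| = 0.899, which falls in the strong range.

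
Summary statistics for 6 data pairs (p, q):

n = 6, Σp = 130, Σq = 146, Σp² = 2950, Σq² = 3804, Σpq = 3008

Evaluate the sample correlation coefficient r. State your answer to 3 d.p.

-0.849

r = (nΣpq − ΣpΣq) / √[(nΣp² − (Σp)²)(nΣq² − (Σq)²)]
Numerator: 6×3008 − 130×146 = -932
Denominator: √[(17700 − 16900)(22824 − 21316)] = √[800 × 1508] = 1098.3624
r = -932 / 1098.3624 ≈ -0.849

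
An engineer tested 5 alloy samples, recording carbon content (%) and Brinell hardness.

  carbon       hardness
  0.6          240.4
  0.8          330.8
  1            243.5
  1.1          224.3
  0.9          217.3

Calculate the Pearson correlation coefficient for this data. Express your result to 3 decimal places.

-0.308

n = 5, Σx = 4.4, Σy = 1256.3, Σx² = 4.02, Σy² = 324042.83, Σxy = 1094.68
nΣxy − ΣxΣy = 5473.4 − 5527.72 = -54.32
nΣx² − (Σx)² = 20.1 − 19.36 = 0.74; nΣy² − (Σy)² = 1620214.15 − 1578289.69 = 41924.46
r = -54.32 / √(0.74 × 41924.46) = -54.32 / 176.1366 ≈ -0.308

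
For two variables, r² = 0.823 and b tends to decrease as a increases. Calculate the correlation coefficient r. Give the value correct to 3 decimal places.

|r| = √0.823 = 0.907
The association is negative, so r = −0.907.

-0.907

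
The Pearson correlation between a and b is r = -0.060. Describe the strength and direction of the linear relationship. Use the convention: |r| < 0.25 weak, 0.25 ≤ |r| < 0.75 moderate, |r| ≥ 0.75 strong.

weak negative

r = -0.060 < 0 so the relationship is negative.
|r| = 0.060, which falls in the weak range.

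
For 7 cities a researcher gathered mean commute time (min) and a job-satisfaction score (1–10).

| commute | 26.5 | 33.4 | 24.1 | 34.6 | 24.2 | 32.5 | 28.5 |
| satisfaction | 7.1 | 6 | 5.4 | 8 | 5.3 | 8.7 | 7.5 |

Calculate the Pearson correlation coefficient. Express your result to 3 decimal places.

0.652

n = 7, Σx = 203.8, Σy = 48, Σx² = 6049.92, Σy² = 339.6, Σxy = 1420.25
nΣxy − ΣxΣy = 9941.75 − 9782.4 = 159.35
nΣx² − (Σx)² = 42349.44 − 41534.44 = 815; nΣy² − (Σy)² = 2377.2 − 2304 = 73.2
r = 159.35 / √(815 × 73.2) = 159.35 / 244.2499 ≈ 0.652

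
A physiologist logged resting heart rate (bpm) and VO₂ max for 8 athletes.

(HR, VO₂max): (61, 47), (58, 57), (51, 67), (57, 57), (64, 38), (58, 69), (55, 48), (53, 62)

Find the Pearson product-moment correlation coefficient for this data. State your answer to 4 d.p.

n = 8, Σx = 457, Σy = 445, Σx² = 26229, Σy² = 25549, Σxy = 25199
nΣxy − ΣxΣy = 201592 − 203365 = -1773
nΣx² − (Σx)² = 209832 − 208849 = 983; nΣy² − (Σy)² = 204392 − 198025 = 6367
r = -1773 / √(983 × 6367) = -1773 / 2501.7516 ≈ -0.7087

-0.7087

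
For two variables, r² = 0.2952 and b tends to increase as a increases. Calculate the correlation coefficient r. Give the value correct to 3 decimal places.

0.543

|r| = √0.2952 = 0.543
The association is positive, so r = 0.543.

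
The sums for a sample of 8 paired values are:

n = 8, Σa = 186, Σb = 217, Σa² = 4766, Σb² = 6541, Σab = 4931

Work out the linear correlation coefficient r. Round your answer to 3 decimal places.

-0.212

r = (nΣab − ΣaΣb) / √[(nΣa² − (Σa)²)(nΣb² − (Σb)²)]
Numerator: 8×4931 − 186×217 = -914
Denominator: √[(38128 − 34596)(52328 − 47089)] = √[3532 × 5239] = 4301.6448
r = -914 / 4301.6448 ≈ -0.212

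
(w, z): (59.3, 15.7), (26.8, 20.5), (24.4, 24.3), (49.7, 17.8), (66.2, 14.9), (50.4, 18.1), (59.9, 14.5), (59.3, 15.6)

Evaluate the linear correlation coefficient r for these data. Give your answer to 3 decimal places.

-0.951

n = 8, Σw = 396, Σz = 141.4, Σw² = 21327.28, Σz² = 2577.3, Σwz = 6650.24
nΣwz − ΣwΣz = 53201.92 − 55994.4 = -2792.48
nΣw² − (Σw)² = 170618.24 − 156816 = 13802.24; nΣz² − (Σz)² = 20618.4 − 19993.96 = 624.44
r = -2792.48 / √(13802.24 × 624.44) = -2792.48 / 2935.7573 ≈ -0.951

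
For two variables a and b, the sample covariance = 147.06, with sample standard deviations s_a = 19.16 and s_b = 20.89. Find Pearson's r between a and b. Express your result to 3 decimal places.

0.367

r = Cov(a,b) / (s_a · s_b) = 147.06 / (19.16 × 20.89)
  = 147.06 / 400.2524 ≈ 0.367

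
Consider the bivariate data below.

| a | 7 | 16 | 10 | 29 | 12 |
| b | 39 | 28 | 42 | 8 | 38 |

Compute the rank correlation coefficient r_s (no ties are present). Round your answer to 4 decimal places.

Rank a: 1, 4, 2, 5, 3
Rank b: 4, 2, 5, 1, 3
d = rank(a) − rank(b): -3, 2, -3, 4, 0; Σd² = 38
ρ = 1 − 6Σd² / [n(n²−1)] = 1 − 6×38 / (5×24) = 1 − 228/120 ≈ -0.9000

-0.9000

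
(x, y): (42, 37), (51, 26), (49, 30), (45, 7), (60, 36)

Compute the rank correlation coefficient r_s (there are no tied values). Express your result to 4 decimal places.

Rank x: 1, 4, 3, 2, 5
Rank y: 5, 2, 3, 1, 4
d = rank(x) − rank(y): -4, 2, 0, 1, 1; Σd² = 22
ρ = 1 − 6Σd² / [n(n²−1)] = 1 − 6×22 / (5×24) = 1 − 132/120 ≈ -0.1000

-0.1000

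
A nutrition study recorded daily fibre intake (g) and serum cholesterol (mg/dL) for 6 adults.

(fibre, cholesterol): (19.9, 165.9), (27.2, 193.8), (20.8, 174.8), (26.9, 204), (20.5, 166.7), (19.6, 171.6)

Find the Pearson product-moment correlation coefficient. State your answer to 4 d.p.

n = 6, Σx = 134.9, Σy = 1076.8, Σx² = 3096.51, Σy² = 194487.74, Σxy = 24476.92
nΣxy − ΣxΣy = 146861.52 − 145260.32 = 1601.2
nΣx² − (Σx)² = 18579.06 − 18198.01 = 381.05; nΣy² − (Σy)² = 1166926.44 − 1159498.24 = 7428.2
r = 1601.2 / √(381.05 × 7428.2) = 1601.2 / 1682.4136 ≈ 0.9517

0.9517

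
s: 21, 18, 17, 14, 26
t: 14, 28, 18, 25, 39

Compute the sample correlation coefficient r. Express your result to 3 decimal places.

0.495

n = 5, Σs = 96, Σt = 124, Σs² = 1926, Σt² = 3450, Σst = 2468
nΣst − ΣsΣt = 12340 − 11904 = 436
nΣs² − (Σs)² = 9630 − 9216 = 414; nΣt² − (Σt)² = 17250 − 15376 = 1874
r = 436 / √(414 × 1874) = 436 / 880.8155 ≈ 0.495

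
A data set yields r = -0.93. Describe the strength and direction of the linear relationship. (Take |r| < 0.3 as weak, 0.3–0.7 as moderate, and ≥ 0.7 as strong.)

r = -0.93 < 0 so the relationship is negative.
|r| = 0.93, which falls in the strong range.

strong negative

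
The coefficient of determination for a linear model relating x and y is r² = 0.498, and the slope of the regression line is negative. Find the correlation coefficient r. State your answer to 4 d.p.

-0.7057

|r| = √0.498 = 0.7057
The association is negative, so r = −0.7057.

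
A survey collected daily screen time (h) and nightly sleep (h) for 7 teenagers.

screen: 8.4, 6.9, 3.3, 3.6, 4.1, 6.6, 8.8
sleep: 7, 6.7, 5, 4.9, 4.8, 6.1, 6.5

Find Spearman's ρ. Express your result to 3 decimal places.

0.750

Rank screen: 6, 5, 1, 2, 3, 4, 7
Rank sleep: 7, 6, 3, 2, 1, 4, 5
d = rank(screen) − rank(sleep): -1, -1, -2, 0, 2, 0, 2; Σd² = 14
ρ = 1 − 6Σd² / [n(n²−1)] = 1 − 6×14 / (7×48) = 1 − 84/336 ≈ 0.750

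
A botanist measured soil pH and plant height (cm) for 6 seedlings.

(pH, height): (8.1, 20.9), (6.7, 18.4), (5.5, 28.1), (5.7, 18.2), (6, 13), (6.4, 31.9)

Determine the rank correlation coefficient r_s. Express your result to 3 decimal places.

Rank pH: 6, 5, 1, 2, 3, 4
Rank height: 4, 3, 5, 2, 1, 6
d = rank(pH) − rank(height): 2, 2, -4, 0, 2, -2; Σd² = 32
ρ = 1 − 6Σd² / [n(n²−1)] = 1 − 6×32 / (6×35) = 1 − 192/210 ≈ 0.086

0.086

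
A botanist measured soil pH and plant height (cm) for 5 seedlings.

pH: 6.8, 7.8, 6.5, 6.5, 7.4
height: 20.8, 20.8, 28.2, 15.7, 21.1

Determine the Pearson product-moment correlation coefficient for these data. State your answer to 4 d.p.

-0.0998

n = 5, Σx = 35, Σy = 106.6, Σx² = 246.34, Σy² = 2352.22, Σxy = 745.17
nΣxy − ΣxΣy = 3725.85 − 3731 = -5.15
nΣx² − (Σx)² = 1231.7 − 1225 = 6.7; nΣy² − (Σy)² = 11761.1 − 11363.56 = 397.54
r = -5.15 / √(6.7 × 397.54) = -5.15 / 51.6093 ≈ -0.0998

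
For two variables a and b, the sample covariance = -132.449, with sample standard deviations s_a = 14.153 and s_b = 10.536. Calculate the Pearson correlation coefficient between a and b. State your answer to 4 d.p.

-0.8882

r = Cov(a,b) / (s_a · s_b) = -132.449 / (14.153 × 10.536)
  = -132.449 / 149.1160 ≈ -0.8882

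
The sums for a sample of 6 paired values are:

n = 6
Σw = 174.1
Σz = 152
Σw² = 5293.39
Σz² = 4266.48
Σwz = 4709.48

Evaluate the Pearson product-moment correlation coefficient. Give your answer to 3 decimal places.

r = (nΣwz − ΣwΣz) / √[(nΣw² − (Σw)²)(nΣz² − (Σz)²)]
Numerator: 6×4709.48 − 174.1×152 = 1793.68
Denominator: √[(31760.34 − 30310.81)(25598.88 − 23104)] = √[1449.53 × 2494.88] = 1901.6844
r = 1793.68 / 1901.6844 ≈ 0.943

0.943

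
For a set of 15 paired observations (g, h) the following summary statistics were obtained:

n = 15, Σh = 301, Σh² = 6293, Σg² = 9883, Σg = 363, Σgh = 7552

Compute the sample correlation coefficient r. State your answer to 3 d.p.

r = (nΣgh − ΣgΣh) / √[(nΣg² − (Σg)²)(nΣh² − (Σh)²)]
Numerator: 15×7552 − 363×301 = 4017
Denominator: √[(148245 − 131769)(94395 − 90601)] = √[16476 × 3794] = 7906.3230
r = 4017 / 7906.3230 ≈ 0.508

0.508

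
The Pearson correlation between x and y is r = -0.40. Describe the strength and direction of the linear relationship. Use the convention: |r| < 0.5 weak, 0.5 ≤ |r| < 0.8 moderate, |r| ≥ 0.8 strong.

r = -0.40 < 0 so the relationship is negative.
|r| = 0.40, which falls in the weak range.

weak negative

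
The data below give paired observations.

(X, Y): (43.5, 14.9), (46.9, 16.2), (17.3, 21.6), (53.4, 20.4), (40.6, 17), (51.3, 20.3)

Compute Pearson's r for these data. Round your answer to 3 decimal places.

n = 6, ΣX = 253, ΣY = 110.4, ΣX² = 11522.76, ΣY² = 2068.26, ΣXY = 4602.56
nΣXY − ΣXΣY = 27615.36 − 27931.2 = -315.84
nΣX² − (ΣX)² = 69136.56 − 64009 = 5127.56; nΣY² − (ΣY)² = 12409.56 − 12188.16 = 221.4
r = -315.84 / √(5127.56 × 221.4) = -315.84 / 1065.4773 ≈ -0.296

-0.296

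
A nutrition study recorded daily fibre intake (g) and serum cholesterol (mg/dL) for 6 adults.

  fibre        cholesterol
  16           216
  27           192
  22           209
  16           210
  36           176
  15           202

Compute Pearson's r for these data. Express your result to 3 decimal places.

n = 6, Σx = 132, Σy = 1205, Σx² = 3246, Σy² = 243081, Σxy = 25964
nΣxy − ΣxΣy = 155784 − 159060 = -3276
nΣx² − (Σx)² = 19476 − 17424 = 2052; nΣy² − (Σy)² = 1458486 − 1452025 = 6461
r = -3276 / √(2052 × 6461) = -3276 / 3641.1498 ≈ -0.900

-0.900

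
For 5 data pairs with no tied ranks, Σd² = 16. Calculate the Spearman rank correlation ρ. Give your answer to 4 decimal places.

ρ = 1 − 6Σd² / [n(n²−1)] = 1 − 6×16 / (5×24)
  = 1 − 96/120 = 1 − 0.80000 ≈ 0.2000

0.2000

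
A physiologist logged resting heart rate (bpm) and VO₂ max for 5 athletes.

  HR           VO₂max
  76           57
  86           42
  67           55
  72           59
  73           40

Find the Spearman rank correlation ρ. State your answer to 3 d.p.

-0.300

Rank HR: 4, 5, 1, 2, 3
Rank VO₂max: 4, 2, 3, 5, 1
d = rank(HR) − rank(VO₂max): 0, 3, -2, -3, 2; Σd² = 26
ρ = 1 − 6Σd² / [n(n²−1)] = 1 − 6×26 / (5×24) = 1 − 156/120 ≈ -0.300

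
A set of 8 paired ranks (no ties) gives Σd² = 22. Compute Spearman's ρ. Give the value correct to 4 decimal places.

0.7381

ρ = 1 − 6Σd² / [n(n²−1)] = 1 − 6×22 / (8×63)
  = 1 − 132/504 = 1 − 0.26190 ≈ 0.7381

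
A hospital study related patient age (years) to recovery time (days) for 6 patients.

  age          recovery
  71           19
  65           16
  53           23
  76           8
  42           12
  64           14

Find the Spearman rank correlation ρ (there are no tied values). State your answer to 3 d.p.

Rank age: 5, 4, 2, 6, 1, 3
Rank recovery: 5, 4, 6, 1, 2, 3
d = rank(age) − rank(recovery): 0, 0, -4, 5, -1, 0; Σd² = 42
ρ = 1 − 6Σd² / [n(n²−1)] = 1 − 6×42 / (6×35) = 1 − 252/210 ≈ -0.200

-0.200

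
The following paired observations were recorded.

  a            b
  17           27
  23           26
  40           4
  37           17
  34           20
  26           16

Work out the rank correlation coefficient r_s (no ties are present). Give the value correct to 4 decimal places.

-0.8286

Rank a: 1, 2, 6, 5, 4, 3
Rank b: 6, 5, 1, 3, 4, 2
d = rank(a) − rank(b): -5, -3, 5, 2, 0, 1; Σd² = 64
ρ = 1 − 6Σd² / [n(n²−1)] = 1 − 6×64 / (6×35) = 1 − 384/210 ≈ -0.8286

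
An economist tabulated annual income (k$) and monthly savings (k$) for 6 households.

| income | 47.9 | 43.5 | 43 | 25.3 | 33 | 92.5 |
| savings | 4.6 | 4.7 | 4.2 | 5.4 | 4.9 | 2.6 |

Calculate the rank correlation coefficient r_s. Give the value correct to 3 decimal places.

Rank income: 5, 4, 3, 1, 2, 6
Rank savings: 3, 4, 2, 6, 5, 1
d = rank(income) − rank(savings): 2, 0, 1, -5, -3, 5; Σd² = 64
ρ = 1 − 6Σd² / [n(n²−1)] = 1 − 6×64 / (6×35) = 1 − 384/210 ≈ -0.829

-0.829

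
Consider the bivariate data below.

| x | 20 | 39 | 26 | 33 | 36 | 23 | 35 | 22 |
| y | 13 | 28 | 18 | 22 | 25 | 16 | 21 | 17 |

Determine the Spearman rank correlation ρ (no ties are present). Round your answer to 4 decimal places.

Rank x: 1, 8, 4, 5, 7, 3, 6, 2
Rank y: 1, 8, 4, 6, 7, 2, 5, 3
d = rank(x) − rank(y): 0, 0, 0, -1, 0, 1, 1, -1; Σd² = 4
ρ = 1 − 6Σd² / [n(n²−1)] = 1 − 6×4 / (8×63) = 1 − 24/504 ≈ 0.9524

0.9524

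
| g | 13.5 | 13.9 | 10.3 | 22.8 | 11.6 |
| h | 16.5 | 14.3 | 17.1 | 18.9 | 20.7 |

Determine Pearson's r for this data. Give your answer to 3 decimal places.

0.146

n = 5, Σg = 72.1, Σh = 87.5, Σg² = 1135.95, Σh² = 1554.85, Σgh = 1268.69
nΣgh − ΣgΣh = 6343.45 − 6308.75 = 34.7
nΣg² − (Σg)² = 5679.75 − 5198.41 = 481.34; nΣh² − (Σh)² = 7774.25 − 7656.25 = 118
r = 34.7 / √(481.34 × 118) = 34.7 / 238.3236 ≈ 0.146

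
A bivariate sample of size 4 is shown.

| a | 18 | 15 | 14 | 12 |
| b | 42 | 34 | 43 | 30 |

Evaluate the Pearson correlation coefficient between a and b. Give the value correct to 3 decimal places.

0.641

n = 4, Σa = 59, Σb = 149, Σa² = 889, Σb² = 5669, Σab = 2228
nΣab − ΣaΣb = 8912 − 8791 = 121
nΣa² − (Σa)² = 3556 − 3481 = 75; nΣb² − (Σb)² = 22676 − 22201 = 475
r = 121 / √(75 × 475) = 121 / 188.7459 ≈ 0.641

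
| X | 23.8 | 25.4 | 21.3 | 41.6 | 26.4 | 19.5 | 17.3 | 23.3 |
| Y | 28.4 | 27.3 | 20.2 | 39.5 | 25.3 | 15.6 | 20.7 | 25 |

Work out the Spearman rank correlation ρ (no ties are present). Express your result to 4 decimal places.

Rank X: 5, 6, 3, 8, 7, 2, 1, 4
Rank Y: 7, 6, 2, 8, 5, 1, 3, 4
d = rank(X) − rank(Y): -2, 0, 1, 0, 2, 1, -2, 0; Σd² = 14
ρ = 1 − 6Σd² / [n(n²−1)] = 1 − 6×14 / (8×63) = 1 − 84/504 ≈ 0.8333

0.8333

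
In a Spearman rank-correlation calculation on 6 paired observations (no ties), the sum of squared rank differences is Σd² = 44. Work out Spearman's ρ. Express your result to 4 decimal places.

-0.2571

ρ = 1 − 6Σd² / [n(n²−1)] = 1 − 6×44 / (6×35)
  = 1 − 264/210 = 1 − 1.25714 ≈ -0.2571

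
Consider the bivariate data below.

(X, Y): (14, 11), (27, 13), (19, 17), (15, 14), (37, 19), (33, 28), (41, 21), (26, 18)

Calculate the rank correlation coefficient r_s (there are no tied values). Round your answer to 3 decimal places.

0.786

Rank X: 1, 5, 3, 2, 7, 6, 8, 4
Rank Y: 1, 2, 4, 3, 6, 8, 7, 5
d = rank(X) − rank(Y): 0, 3, -1, -1, 1, -2, 1, -1; Σd² = 18
ρ = 1 − 6Σd² / [n(n²−1)] = 1 − 6×18 / (8×63) = 1 − 108/504 ≈ 0.786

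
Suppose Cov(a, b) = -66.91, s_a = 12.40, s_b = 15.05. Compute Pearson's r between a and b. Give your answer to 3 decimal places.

-0.359

r = Cov(a,b) / (s_a · s_b) = -66.91 / (12.40 × 15.05)
  = -66.91 / 186.6200 ≈ -0.359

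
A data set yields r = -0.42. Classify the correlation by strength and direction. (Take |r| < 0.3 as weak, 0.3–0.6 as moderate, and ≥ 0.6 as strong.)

r = -0.42 < 0 so the relationship is negative.
|r| = 0.42, which falls in the moderate range.

moderate negative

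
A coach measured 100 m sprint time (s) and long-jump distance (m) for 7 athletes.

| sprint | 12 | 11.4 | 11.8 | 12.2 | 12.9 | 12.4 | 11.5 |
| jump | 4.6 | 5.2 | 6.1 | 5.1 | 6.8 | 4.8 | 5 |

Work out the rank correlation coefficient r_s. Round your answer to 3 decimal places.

0.071

Rank sprint: 4, 1, 3, 5, 7, 6, 2
Rank jump: 1, 5, 6, 4, 7, 2, 3
d = rank(sprint) − rank(jump): 3, -4, -3, 1, 0, 4, -1; Σd² = 52
ρ = 1 − 6Σd² / [n(n²−1)] = 1 − 6×52 / (7×48) = 1 − 312/336 ≈ 0.071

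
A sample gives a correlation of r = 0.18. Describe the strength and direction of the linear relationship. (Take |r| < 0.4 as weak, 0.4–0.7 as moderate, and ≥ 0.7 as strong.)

r = 0.18 > 0 so the relationship is positive.
|r| = 0.18, which falls in the weak range.

weak positive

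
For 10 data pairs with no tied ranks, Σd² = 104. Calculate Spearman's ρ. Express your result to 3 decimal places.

0.370

ρ = 1 − 6Σd² / [n(n²−1)] = 1 − 6×104 / (10×99)
  = 1 − 624/990 = 1 − 0.6303 ≈ 0.370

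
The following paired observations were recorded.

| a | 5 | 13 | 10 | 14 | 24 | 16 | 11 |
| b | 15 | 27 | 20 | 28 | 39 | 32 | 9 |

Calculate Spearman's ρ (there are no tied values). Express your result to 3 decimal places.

Rank a: 1, 4, 2, 5, 7, 6, 3
Rank b: 2, 4, 3, 5, 7, 6, 1
d = rank(a) − rank(b): -1, 0, -1, 0, 0, 0, 2; Σd² = 6
ρ = 1 − 6Σd² / [n(n²−1)] = 1 − 6×6 / (7×48) = 1 − 36/336 ≈ 0.893

0.893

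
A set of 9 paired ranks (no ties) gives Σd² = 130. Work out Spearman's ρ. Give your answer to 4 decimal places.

-0.0833

ρ = 1 − 6Σd² / [n(n²−1)] = 1 − 6×130 / (9×80)
  = 1 − 780/720 = 1 − 1.08333 ≈ -0.0833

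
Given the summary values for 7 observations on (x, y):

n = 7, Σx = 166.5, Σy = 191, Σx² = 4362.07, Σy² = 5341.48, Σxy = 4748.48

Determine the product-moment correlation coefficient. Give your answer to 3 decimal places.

r = (nΣxy − ΣxΣy) / √[(nΣx² − (Σx)²)(nΣy² − (Σy)²)]
Numerator: 7×4748.48 − 166.5×191 = 1437.86
Denominator: √[(30534.49 − 27722.25)(37390.36 − 36481)] = √[2812.24 × 909.36] = 1599.1681
r = 1437.86 / 1599.1681 ≈ 0.899

0.899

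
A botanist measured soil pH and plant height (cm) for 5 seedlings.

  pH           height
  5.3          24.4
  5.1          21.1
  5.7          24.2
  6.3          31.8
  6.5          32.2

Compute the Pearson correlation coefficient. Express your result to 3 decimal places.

n = 5, Σx = 28.9, Σy = 133.7, Σx² = 168.53, Σy² = 3674.29, Σxy = 784.51
nΣxy − ΣxΣy = 3922.55 − 3863.93 = 58.62
nΣx² − (Σx)² = 842.65 − 835.21 = 7.44; nΣy² − (Σy)² = 18371.45 − 17875.69 = 495.76
r = 58.62 / √(7.44 × 495.76) = 58.62 / 60.7326 ≈ 0.965

0.965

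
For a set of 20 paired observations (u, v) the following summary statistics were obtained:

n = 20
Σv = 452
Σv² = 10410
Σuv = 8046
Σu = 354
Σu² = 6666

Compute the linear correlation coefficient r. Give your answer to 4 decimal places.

0.1633

r = (nΣuv − ΣuΣv) / √[(nΣu² − (Σu)²)(nΣv² − (Σv)²)]
Numerator: 20×8046 − 354×452 = 912
Denominator: √[(133320 − 125316)(208200 − 204304)] = √[8004 × 3896] = 5584.2264
r = 912 / 5584.2264 ≈ 0.1633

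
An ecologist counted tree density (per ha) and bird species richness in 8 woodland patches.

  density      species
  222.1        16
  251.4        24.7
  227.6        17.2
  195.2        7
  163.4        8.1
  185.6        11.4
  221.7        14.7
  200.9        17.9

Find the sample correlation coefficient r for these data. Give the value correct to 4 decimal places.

0.8485

n = 8, Σx = 1667.9, Σy = 117, Σx² = 353093.79, Σy² = 1943, Σxy = 25338.78
nΣxy − ΣxΣy = 202710.24 − 195144.3 = 7565.94
nΣx² − (Σx)² = 2824750.32 − 2781890.41 = 42859.91; nΣy² − (Σy)² = 15544 − 13689 = 1855
r = 7565.94 / √(42859.91 × 1855) = 7565.94 / 8916.5651 ≈ 0.8485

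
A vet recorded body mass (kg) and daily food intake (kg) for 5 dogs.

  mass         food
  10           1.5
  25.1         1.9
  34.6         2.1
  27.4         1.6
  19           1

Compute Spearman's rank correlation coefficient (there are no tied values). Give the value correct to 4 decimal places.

Rank mass: 1, 3, 5, 4, 2
Rank food: 2, 4, 5, 3, 1
d = rank(mass) − rank(food): -1, -1, 0, 1, 1; Σd² = 4
ρ = 1 − 6Σd² / [n(n²−1)] = 1 − 6×4 / (5×24) = 1 − 24/120 ≈ 0.8000

0.8000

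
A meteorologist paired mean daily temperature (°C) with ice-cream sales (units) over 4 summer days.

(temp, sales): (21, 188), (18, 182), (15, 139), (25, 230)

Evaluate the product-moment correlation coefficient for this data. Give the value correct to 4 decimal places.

n = 4, Σx = 79, Σy = 739, Σx² = 1615, Σy² = 140689, Σxy = 15059
nΣxy − ΣxΣy = 60236 − 58381 = 1855
nΣx² − (Σx)² = 6460 − 6241 = 219; nΣy² − (Σy)² = 562756 − 546121 = 16635
r = 1855 / √(219 × 16635) = 1855 / 1908.6815 ≈ 0.9719

0.9719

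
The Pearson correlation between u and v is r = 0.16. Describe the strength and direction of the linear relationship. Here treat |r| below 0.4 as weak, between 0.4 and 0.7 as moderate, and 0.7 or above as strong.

weak positive

r = 0.16 > 0 so the relationship is positive.
|r| = 0.16, which falls in the weak range.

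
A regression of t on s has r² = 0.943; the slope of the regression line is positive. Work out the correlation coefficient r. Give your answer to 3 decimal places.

|r| = √0.943 = 0.971
The association is positive, so r = 0.971.

0.971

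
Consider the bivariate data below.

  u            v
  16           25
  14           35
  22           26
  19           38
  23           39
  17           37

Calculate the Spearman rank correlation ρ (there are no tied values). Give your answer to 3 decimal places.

Rank u: 2, 1, 5, 4, 6, 3
Rank v: 1, 3, 2, 5, 6, 4
d = rank(u) − rank(v): 1, -2, 3, -1, 0, -1; Σd² = 16
ρ = 1 − 6Σd² / [n(n²−1)] = 1 − 6×16 / (6×35) = 1 − 96/210 ≈ 0.543

0.543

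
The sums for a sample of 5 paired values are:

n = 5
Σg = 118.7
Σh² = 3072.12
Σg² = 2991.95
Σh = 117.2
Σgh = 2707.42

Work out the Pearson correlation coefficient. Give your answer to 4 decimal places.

r = (nΣgh − ΣgΣh) / √[(nΣg² − (Σg)²)(nΣh² − (Σh)²)]
Numerator: 5×2707.42 − 118.7×117.2 = -374.54
Denominator: √[(14959.75 − 14089.69)(15360.6 − 13735.84)] = √[870.06 × 1624.76] = 1188.9654
r = -374.54 / 1188.9654 ≈ -0.3150

-0.3150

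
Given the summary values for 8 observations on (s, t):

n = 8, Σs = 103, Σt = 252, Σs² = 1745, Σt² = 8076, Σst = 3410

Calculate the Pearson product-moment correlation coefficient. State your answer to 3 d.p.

0.688

r = (nΣst − ΣsΣt) / √[(nΣs² − (Σs)²)(nΣt² − (Σt)²)]
Numerator: 8×3410 − 103×252 = 1324
Denominator: √[(13960 − 10609)(64608 − 63504)] = √[3351 × 1104] = 1923.4095
r = 1324 / 1923.4095 ≈ 0.688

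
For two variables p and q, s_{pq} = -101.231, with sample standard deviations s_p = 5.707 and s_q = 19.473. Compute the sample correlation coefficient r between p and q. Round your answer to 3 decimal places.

-0.911

r = Cov(p,q) / (s_p · s_q) = -101.231 / (5.707 × 19.473)
  = -101.231 / 111.1324 ≈ -0.911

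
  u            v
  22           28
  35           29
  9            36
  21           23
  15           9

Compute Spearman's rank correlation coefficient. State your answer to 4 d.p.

0.0000

Rank u: 4, 5, 1, 3, 2
Rank v: 3, 4, 5, 2, 1
d = rank(u) − rank(v): 1, 1, -4, 1, 1; Σd² = 20
ρ = 1 − 6Σd² / [n(n²−1)] = 1 − 6×20 / (5×24) = 1 − 120/120 ≈ 0.0000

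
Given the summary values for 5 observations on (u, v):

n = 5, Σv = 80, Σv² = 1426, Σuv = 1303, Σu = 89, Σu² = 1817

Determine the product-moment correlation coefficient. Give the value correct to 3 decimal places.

-0.656

r = (nΣuv − ΣuΣv) / √[(nΣu² − (Σu)²)(nΣv² − (Σv)²)]
Numerator: 5×1303 − 89×80 = -605
Denominator: √[(9085 − 7921)(7130 − 6400)] = √[1164 × 730] = 921.8026
r = -605 / 921.8026 ≈ -0.656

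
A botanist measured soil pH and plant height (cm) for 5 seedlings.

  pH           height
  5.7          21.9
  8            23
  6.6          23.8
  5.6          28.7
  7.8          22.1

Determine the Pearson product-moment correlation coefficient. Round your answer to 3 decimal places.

n = 5, Σx = 33.7, Σy = 119.5, Σx² = 232.25, Σy² = 2887.15, Σxy = 799.01
nΣxy − ΣxΣy = 3995.05 − 4027.15 = -32.1
nΣx² − (Σx)² = 1161.25 − 1135.69 = 25.56; nΣy² − (Σy)² = 14435.75 − 14280.25 = 155.5
r = -32.1 / √(25.56 × 155.5) = -32.1 / 63.0443 ≈ -0.509

-0.509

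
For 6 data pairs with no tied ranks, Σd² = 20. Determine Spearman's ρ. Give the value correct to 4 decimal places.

ρ = 1 − 6Σd² / [n(n²−1)] = 1 − 6×20 / (6×35)
  = 1 − 120/210 = 1 − 0.57143 ≈ 0.4286

0.4286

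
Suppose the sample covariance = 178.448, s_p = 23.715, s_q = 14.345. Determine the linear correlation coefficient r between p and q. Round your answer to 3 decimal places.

r = Cov(p,q) / (s_p · s_q) = 178.448 / (23.715 × 14.345)
  = 178.448 / 340.1917 ≈ 0.525

0.525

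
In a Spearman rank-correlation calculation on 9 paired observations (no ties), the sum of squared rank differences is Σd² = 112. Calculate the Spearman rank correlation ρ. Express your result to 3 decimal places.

0.067

ρ = 1 − 6Σd² / [n(n²−1)] = 1 − 6×112 / (9×80)
  = 1 − 672/720 = 1 − 0.9333 ≈ 0.067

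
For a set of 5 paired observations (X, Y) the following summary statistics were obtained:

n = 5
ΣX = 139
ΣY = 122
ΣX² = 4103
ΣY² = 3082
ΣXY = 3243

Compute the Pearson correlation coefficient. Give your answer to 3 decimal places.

-0.938

r = (nΣXY − ΣXΣY) / √[(nΣX² − (ΣX)²)(nΣY² − (ΣY)²)]
Numerator: 5×3243 − 139×122 = -743
Denominator: √[(20515 − 19321)(15410 − 14884)] = √[1194 × 526] = 792.4923
r = -743 / 792.4923 ≈ -0.938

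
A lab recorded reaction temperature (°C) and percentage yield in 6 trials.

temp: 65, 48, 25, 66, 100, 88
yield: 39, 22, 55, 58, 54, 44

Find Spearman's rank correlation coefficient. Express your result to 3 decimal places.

0.143

Rank temp: 3, 2, 1, 4, 6, 5
Rank yield: 2, 1, 5, 6, 4, 3
d = rank(temp) − rank(yield): 1, 1, -4, -2, 2, 2; Σd² = 30
ρ = 1 − 6Σd² / [n(n²−1)] = 1 − 6×30 / (6×35) = 1 − 180/210 ≈ 0.143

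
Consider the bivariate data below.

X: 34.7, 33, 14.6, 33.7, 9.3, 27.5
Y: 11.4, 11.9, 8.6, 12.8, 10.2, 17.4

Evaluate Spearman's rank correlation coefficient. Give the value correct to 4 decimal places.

Rank X: 6, 4, 2, 5, 1, 3
Rank Y: 3, 4, 1, 5, 2, 6
d = rank(X) − rank(Y): 3, 0, 1, 0, -1, -3; Σd² = 20
ρ = 1 − 6Σd² / [n(n²−1)] = 1 − 6×20 / (6×35) = 1 − 120/210 ≈ 0.4286

0.4286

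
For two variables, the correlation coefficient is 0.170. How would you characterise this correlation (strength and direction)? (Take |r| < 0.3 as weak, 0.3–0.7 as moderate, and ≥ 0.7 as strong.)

weak positive

r = 0.170 > 0 so the relationship is positive.
|r| = 0.170, which falls in the weak range.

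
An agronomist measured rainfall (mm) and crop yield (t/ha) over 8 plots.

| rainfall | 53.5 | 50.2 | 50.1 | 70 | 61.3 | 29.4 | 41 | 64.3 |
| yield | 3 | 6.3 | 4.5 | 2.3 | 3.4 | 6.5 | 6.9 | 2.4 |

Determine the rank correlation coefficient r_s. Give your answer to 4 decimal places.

-0.9286

Rank rainfall: 5, 4, 3, 8, 6, 1, 2, 7
Rank yield: 3, 6, 5, 1, 4, 7, 8, 2
d = rank(rainfall) − rank(yield): 2, -2, -2, 7, 2, -6, -6, 5; Σd² = 162
ρ = 1 − 6Σd² / [n(n²−1)] = 1 − 6×162 / (8×63) = 1 − 972/504 ≈ -0.9286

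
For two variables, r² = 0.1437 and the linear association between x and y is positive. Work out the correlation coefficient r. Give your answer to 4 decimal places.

|r| = √0.1437 = 0.3791
The association is positive, so r = 0.3791.

0.3791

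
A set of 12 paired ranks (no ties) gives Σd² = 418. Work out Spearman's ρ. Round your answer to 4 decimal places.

ρ = 1 − 6Σd² / [n(n²−1)] = 1 − 6×418 / (12×143)
  = 1 − 2508/1716 = 1 − 1.46154 ≈ -0.4615

-0.4615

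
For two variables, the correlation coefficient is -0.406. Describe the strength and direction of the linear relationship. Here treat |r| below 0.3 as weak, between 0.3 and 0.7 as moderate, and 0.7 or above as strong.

moderate negative

r = -0.406 < 0 so the relationship is negative.
|r| = 0.406, which falls in the moderate range.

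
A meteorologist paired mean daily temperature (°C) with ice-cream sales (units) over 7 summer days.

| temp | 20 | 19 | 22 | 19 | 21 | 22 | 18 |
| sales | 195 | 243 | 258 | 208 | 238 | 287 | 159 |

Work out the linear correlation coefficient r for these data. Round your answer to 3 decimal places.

0.824

n = 7, Σx = 141, Σy = 1588, Σx² = 2855, Σy² = 371196, Σxy = 32319
nΣxy − ΣxΣy = 226233 − 223908 = 2325
nΣx² − (Σx)² = 19985 − 19881 = 104; nΣy² − (Σy)² = 2598372 − 2521744 = 76628
r = 2325 / √(104 × 76628) = 2325 / 2822.9970 ≈ 0.824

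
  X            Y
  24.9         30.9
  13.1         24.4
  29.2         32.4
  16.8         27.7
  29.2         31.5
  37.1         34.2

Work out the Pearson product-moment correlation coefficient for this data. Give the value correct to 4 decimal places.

n = 6, ΣX = 150.3, ΣY = 181.1, ΣX² = 4155.55, ΣY² = 5529.11, ΣXY = 4689.11
nΣXY − ΣXΣY = 28134.66 − 27219.33 = 915.33
nΣX² − (ΣX)² = 24933.3 − 22590.09 = 2343.21; nΣY² − (ΣY)² = 33174.66 − 32797.21 = 377.45
r = 915.33 / √(2343.21 × 377.45) = 915.33 / 940.4492 ≈ 0.9733

0.9733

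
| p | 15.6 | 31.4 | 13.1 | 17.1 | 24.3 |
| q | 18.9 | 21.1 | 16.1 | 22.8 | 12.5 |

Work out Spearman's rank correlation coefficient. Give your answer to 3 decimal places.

0.200

Rank p: 2, 5, 1, 3, 4
Rank q: 3, 4, 2, 5, 1
d = rank(p) − rank(q): -1, 1, -1, -2, 3; Σd² = 16
ρ = 1 − 6Σd² / [n(n²−1)] = 1 − 6×16 / (5×24) = 1 − 96/120 ≈ 0.200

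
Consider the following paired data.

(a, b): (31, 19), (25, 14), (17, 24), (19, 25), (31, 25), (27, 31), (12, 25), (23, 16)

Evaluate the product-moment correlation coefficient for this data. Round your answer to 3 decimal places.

-0.141

n = 8, Σa = 185, Σb = 179, Σa² = 4599, Σb² = 4225, Σab = 4102
nΣab − ΣaΣb = 32816 − 33115 = -299
nΣa² − (Σa)² = 36792 − 34225 = 2567; nΣb² − (Σb)² = 33800 − 32041 = 1759
r = -299 / √(2567 × 1759) = -299 / 2124.9360 ≈ -0.141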